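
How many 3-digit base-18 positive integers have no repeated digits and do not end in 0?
Last digit: 17 nonzero choices. First digit: 16 (nonzero, ≠last). Middle 1: P(16,1) = 16. Total = 4352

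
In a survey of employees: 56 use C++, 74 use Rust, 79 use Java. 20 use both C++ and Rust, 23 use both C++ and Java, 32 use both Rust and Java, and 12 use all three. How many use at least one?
|A∪B∪C| = 56+74+79-20-23-32+12 = 146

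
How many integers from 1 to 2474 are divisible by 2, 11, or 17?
⌊2474/2⌋+⌊2474/11⌋+⌊2474/17⌋ - ⌊2474/22⌋-⌊2474/34⌋-⌊2474/187⌋ + ⌊2474/374⌋ = 1237+224+145 - 112-72-13 + 6 = 1415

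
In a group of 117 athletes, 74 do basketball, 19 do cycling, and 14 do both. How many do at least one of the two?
|A∪B| = |A| + |B| - |A∩B| = 74 + 19 - 14 = 79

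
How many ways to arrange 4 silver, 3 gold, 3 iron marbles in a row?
10! / (4! × 3! × 3!) = 4200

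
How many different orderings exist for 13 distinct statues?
13! = 6227020800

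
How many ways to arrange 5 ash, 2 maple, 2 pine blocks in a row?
9! / (5! × 2! × 2!) = 756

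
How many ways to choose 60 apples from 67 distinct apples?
C(67,60) = 67!/(60!×7!) = 869648208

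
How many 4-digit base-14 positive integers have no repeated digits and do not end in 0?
Last digit: 13 nonzero choices. First digit: 12 (nonzero, ≠last). Middle 2: P(12,2) = 132. Total = 20592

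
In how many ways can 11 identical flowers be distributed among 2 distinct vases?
C(11+2-1, 2-1) = C(12, 1) = 12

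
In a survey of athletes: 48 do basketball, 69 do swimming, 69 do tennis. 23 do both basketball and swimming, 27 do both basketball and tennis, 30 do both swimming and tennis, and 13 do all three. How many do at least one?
|A∪B∪C| = 48+69+69-23-27-30+13 = 119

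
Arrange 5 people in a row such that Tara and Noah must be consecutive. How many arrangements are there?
Treat the 2 as one block: (5-2+1)! × 2! = 24 × 2 = 48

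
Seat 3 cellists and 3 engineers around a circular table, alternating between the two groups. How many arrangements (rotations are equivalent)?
Fix one of the cellists: (3-1)! ways for the remaining cellists, × 3! ways for the engineers = 2 × 6 = 12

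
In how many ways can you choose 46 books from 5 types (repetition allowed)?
C(46+5-1, 5-1) = C(50, 4) = 230300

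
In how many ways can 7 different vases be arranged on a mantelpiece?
7! = 5040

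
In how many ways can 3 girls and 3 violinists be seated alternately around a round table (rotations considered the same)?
Fix one of the girls: (3-1)! ways for the remaining girls, × 3! ways for the violinists = 2 × 6 = 12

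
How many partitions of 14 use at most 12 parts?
By conjugation, equals partitions of 14 into parts ≤ 12. Let r_j(i) = number of partitions of i into parts ≤ j, for i = 0..14. r_1(i) = 1 for all i; r_j(i) = r_{j-1}(i) + r_j(i-j). Rows j = 2..12: ≤2: 1 1 2 2 3 3 4 4 5 5 6 6 7 7 8; ≤3: 1 1 2 3 4 5 7 8 10 12 14 16 19 21 24; ≤4: 1 1 2 3 5 6 9 11 15 18 23 27 34 39 47; ≤5: 1 1 2 3 5 7 10 13 18 23 30 37 47 57 70; ≤6: 1 1 2 3 5 7 11 14 20 26 35 44 58 71 90; ≤7: 1 1 2 3 5 7 11 15 21 28 38 49 65 82 105; ≤8: 1 1 2 3 5 7 11 15 22 29 40 52 70 89 116; ≤9: 1 1 2 3 5 7 11 15 22 30 41 54 73 94 123; ≤10: 1 1 2 3 5 7 11 15 22 30 42 55 75 97 128; ≤11: 1 1 2 3 5 7 11 15 22 30 42 56 76 99 131; ≤12: 1 1 2 3 5 7 11 15 22 30 42 56 77 100 133. r_12(14) = 133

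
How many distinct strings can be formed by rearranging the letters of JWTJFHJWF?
9! / (1! × 3! × 1! × 2! × 2!) = 15120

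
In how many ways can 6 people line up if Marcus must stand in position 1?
Fix one position: (6-1)! = 120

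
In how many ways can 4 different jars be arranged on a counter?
4! = 24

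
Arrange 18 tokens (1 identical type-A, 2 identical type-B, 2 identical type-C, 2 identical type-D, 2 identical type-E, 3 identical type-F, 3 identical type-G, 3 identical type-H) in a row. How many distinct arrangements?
18! / (1! × 2! × 2! × 2! × 2! × 3! × 3! × 3!) = 1852538688000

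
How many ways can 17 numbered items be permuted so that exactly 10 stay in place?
Choose the 10 fixed points C(17,10) = 19448, derange the rest: !7 = Σ_{j=0}^{7} (-1)^j·7!/j! = 5040 - 5040 + 2520 - 840 + 210 - 42 + 7 - 1 = 1854. Product = 19448 × 1854 = 36056592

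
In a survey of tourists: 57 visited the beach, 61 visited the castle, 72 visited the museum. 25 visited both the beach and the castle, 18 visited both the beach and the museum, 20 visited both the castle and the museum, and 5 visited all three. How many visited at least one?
|A∪B∪C| = 57+61+72-25-18-20+5 = 132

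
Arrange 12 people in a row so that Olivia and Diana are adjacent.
Treat as block: (12-1)! × 2! = 39916800 × 2 = 79833600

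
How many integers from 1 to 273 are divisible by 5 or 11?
⌊273/5⌋ + ⌊273/11⌋ - ⌊273/55⌋ = 54 + 24 - 4 = 74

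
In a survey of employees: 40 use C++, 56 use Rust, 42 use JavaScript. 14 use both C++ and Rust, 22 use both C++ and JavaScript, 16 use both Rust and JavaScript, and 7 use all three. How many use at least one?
|A∪B∪C| = 40+56+42-14-22-16+7 = 93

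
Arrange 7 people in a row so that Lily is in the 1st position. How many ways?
Fix one position: (7-1)! = 720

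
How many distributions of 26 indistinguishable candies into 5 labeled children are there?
C(26+5-1, 5-1) = C(30, 4) = 27405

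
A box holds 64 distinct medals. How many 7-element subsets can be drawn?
C(64,7) = 64!/(7!×57!) = 621216192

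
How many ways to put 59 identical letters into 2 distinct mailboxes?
C(59+2-1, 2-1) = C(60, 1) = 60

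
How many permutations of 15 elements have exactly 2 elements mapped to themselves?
Choose the 2 fixed points C(15,2) = 105, derange the rest: !13 = Σ_{j=0}^{13} (-1)^j·13!/j! = 6227020800 - 6227020800 + 3113510400 - 1037836800 + 259459200 - 51891840 + 8648640 - 1235520 + 154440 - 17160 + 1716 - 156 + 13 - 1 = 2290792932. Product = 105 × 2290792932 = 240533257860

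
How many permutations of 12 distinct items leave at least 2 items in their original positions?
Exactly j fixed points: C(12,j)·!(12-j); sum over j ≥ 2 (derangement numbers via !m = (m-1)·(!(m-1) + !(m-2)): !0..!10 = 1, 0, 1, 2, 9, 44, 265, 1854, 14833, 133496, 1334961). Σ_{j=2}^{12} C(12,j)·!(12-j) = C(12,2)·!10 + C(12,3)·!9 + C(12,4)·!8 + C(12,5)·!7 + C(12,6)·!6 + C(12,7)·!5 + C(12,8)·!4 + C(12,9)·!3 + C(12,10)·!2 + C(12,11)·!1 + C(12,12)·!0 = 66·1334961 + 220·133496 + 495·14833 + 792·1854 + 924·265 + 792·44 + 495·9 + 220·2 + 66·1 + 12·0 + 1·1 = 126571919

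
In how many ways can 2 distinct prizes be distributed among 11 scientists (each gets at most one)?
P(11,2) = 11!/(11-2)! = 110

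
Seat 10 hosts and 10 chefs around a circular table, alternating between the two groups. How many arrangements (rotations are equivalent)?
Fix one of the hosts: (10-1)! ways for the remaining hosts, × 10! ways for the chefs = 362880 × 3628800 = 1316818944000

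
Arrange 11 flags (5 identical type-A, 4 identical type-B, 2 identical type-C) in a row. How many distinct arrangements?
11! / (5! × 4! × 2!) = 6930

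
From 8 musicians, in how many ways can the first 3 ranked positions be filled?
P(8,3) = 8!/(8-3)! = 336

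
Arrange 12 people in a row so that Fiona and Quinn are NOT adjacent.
Total - adjacent = 12! - (12-1)!×2 = 479001600 - 79833600 = 399168000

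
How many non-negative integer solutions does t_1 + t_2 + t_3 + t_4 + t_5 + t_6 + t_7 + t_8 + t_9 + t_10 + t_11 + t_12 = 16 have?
C(16+12-1, 12-1) = C(27, 11) = 13037895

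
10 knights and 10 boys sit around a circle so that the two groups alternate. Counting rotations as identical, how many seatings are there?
Fix one of the knights: (10-1)! ways for the remaining knights, × 10! ways for the boys = 362880 × 3628800 = 1316818944000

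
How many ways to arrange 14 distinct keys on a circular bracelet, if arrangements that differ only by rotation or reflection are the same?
(14-1)!/2 = 6227020800/2 = 3113510400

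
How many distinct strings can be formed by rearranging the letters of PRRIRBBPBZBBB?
13! / (1! × 3! × 2! × 1! × 6!) = 720720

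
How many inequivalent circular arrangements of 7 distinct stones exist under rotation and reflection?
(7-1)!/2 = 720/2 = 360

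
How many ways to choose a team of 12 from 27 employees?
C(27,12) = 27!/(12!×15!) = 17383860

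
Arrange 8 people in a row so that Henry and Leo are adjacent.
Treat as block: (8-1)! × 2! = 5040 × 2 = 10080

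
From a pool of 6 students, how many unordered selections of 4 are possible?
C(6,4) = 6!/(4!×2!) = 15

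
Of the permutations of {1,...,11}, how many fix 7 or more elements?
Exactly j fixed points: C(11,j)·!(11-j); sum over j ≥ 7 (derangement numbers via !m = (m-1)·(!(m-1) + !(m-2)): !0..!4 = 1, 0, 1, 2, 9). Σ_{j=7}^{11} C(11,j)·!(11-j) = C(11,7)·!4 + C(11,8)·!3 + C(11,9)·!2 + C(11,10)·!1 + C(11,11)·!0 = 330·9 + 165·2 + 55·1 + 11·0 + 1·1 = 3356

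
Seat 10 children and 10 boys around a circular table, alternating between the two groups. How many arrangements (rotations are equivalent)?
Fix one of the children: (10-1)! ways for the remaining children, × 10! ways for the boys = 362880 × 3628800 = 1316818944000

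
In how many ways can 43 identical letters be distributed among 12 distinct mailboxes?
C(43+12-1, 12-1) = C(54, 11) = 95722852680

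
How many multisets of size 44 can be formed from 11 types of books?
C(44+11-1, 11-1) = C(54, 10) = 23930713170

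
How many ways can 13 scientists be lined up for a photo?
13! = 6227020800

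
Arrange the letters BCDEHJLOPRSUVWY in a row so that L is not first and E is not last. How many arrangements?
By inclusion-exclusion: 15! - 2×(15-1)! + (15-2)! = 1307674368000 - 174356582400 + 6227020800 = 1139544806400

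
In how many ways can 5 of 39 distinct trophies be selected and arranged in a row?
P(39,5) = 39!/(39-5)! = 69090840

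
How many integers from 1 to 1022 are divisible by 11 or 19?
⌊1022/11⌋ + ⌊1022/19⌋ - ⌊1022/209⌋ = 92 + 53 - 4 = 141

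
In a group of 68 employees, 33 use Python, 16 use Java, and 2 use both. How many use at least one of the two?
|A∪B| = |A| + |B| - |A∩B| = 33 + 16 - 2 = 47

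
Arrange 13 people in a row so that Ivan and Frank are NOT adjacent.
Total - adjacent = 13! - (13-1)!×2 = 6227020800 - 958003200 = 5269017600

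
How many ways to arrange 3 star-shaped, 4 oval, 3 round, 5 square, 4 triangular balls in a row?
19! / (3! × 4! × 3! × 5! × 4!) = 48886437600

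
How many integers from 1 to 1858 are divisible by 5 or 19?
⌊1858/5⌋ + ⌊1858/19⌋ - ⌊1858/95⌋ = 371 + 97 - 19 = 449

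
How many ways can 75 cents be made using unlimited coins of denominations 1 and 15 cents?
Coefficient of x^75 in 1/(1-x^1) · 1/(1-x^15). Use j coins of 15 for j = 0..⌊75/15⌋ = 5, the rest in 1s: 5 + 1 = 6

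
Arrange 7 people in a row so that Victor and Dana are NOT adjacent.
Total - adjacent = 7! - (7-1)!×2 = 5040 - 1440 = 3600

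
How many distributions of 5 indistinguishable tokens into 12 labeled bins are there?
C(5+12-1, 12-1) = C(16, 11) = 4368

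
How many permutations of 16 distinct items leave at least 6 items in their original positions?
Exactly j fixed points: C(16,j)·!(16-j); sum over j ≥ 6 (derangement numbers via !m = (m-1)·(!(m-1) + !(m-2)): !0..!10 = 1, 0, 1, 2, 9, 44, 265, 1854, 14833, 133496, 1334961). Σ_{j=6}^{16} C(16,j)·!(16-j) = C(16,6)·!10 + C(16,7)·!9 + C(16,8)·!8 + C(16,9)·!7 + C(16,10)·!6 + C(16,11)·!5 + C(16,12)·!4 + C(16,13)·!3 + C(16,14)·!2 + C(16,15)·!1 + C(16,16)·!0 = 8008·1334961 + 11440·133496 + 12870·14833 + 11440·1854 + 8008·265 + 4368·44 + 1820·9 + 560·2 + 120·1 + 16·0 + 1·1 = 12432004331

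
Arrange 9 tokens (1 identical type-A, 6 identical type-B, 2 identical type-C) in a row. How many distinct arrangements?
9! / (1! × 6! × 2!) = 252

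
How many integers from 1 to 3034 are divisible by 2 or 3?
⌊3034/2⌋ + ⌊3034/3⌋ - ⌊3034/6⌋ = 1517 + 1011 - 505 = 2023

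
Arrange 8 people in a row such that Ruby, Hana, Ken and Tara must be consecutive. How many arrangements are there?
Treat the 4 as one block: (8-4+1)! × 4! = 120 × 24 = 2880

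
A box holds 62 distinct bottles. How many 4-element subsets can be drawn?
C(62,4) = 62!/(4!×58!) = 557845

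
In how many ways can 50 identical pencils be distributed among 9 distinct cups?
C(50+9-1, 9-1) = C(58, 8) = 1916797311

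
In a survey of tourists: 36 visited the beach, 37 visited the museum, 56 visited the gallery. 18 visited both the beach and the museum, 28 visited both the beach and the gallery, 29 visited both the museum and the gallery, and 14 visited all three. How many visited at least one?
|A∪B∪C| = 36+37+56-18-28-29+14 = 68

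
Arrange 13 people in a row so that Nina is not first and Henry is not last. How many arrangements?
By inclusion-exclusion: 13! - 2×(13-1)! + (13-2)! = 6227020800 - 958003200 + 39916800 = 5308934400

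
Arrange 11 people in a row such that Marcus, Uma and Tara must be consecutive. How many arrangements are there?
Treat the 3 as one block: (11-3+1)! × 3! = 362880 × 6 = 2177280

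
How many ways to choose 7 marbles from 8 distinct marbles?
C(8,7) = 8!/(7!×1!) = 8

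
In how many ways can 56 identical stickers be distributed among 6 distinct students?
C(56+6-1, 6-1) = C(61, 5) = 5949147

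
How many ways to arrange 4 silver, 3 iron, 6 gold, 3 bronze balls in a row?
16! / (4! × 3! × 6! × 3!) = 33633600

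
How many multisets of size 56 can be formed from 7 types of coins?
C(56+7-1, 7-1) = C(62, 6) = 61474519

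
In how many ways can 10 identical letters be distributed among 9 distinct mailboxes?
C(10+9-1, 9-1) = C(18, 8) = 43758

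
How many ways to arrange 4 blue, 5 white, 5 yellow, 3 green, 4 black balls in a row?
21! / (4! × 5! × 5! × 3! × 4!) = 1026615189600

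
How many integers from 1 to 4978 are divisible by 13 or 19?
⌊4978/13⌋ + ⌊4978/19⌋ - ⌊4978/247⌋ = 382 + 262 - 20 = 624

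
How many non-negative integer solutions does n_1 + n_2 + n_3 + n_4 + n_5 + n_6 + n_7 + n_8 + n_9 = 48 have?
C(48+9-1, 9-1) = C(56, 8) = 1420494075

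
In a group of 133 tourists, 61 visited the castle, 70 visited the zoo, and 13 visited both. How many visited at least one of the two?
|A∪B| = |A| + |B| - |A∩B| = 61 + 70 - 13 = 118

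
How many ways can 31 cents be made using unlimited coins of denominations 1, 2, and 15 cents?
Coefficient of x^31 in 1/(1-x^1) · 1/(1-x^2) · 1/(1-x^15). Case on j = number of 15-cent coins (j = 0..2); remainder r = 31 - 15j is made from {1,2} in ⌊r/2⌋+1 ways. r = 31, 16, 1 → 16 + 9 + 1 = 26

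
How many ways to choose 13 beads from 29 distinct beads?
C(29,13) = 29!/(13!×16!) = 67863915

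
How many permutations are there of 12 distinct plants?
12! = 479001600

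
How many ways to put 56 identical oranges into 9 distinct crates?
C(56+9-1, 9-1) = C(64, 8) = 4426165368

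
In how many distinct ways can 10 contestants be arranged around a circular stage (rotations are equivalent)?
Circular: fix one position, arrange the rest. (10-1)! = 362880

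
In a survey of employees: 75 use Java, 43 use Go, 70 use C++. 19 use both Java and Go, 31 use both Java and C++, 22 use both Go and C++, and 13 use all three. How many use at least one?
|A∪B∪C| = 75+43+70-19-31-22+13 = 129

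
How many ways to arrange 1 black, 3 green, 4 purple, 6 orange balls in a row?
14! / (1! × 3! × 4! × 6!) = 840840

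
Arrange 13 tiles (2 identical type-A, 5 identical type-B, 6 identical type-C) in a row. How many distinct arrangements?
13! / (2! × 5! × 6!) = 36036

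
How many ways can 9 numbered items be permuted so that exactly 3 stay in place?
Choose the 3 fixed points C(9,3) = 84, derange the rest: !6 = Σ_{j=0}^{6} (-1)^j·6!/j! = 720 - 720 + 360 - 120 + 30 - 6 + 1 = 265. Product = 84 × 265 = 22260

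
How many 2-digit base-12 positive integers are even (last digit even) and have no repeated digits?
Last∈{0,2,4,6,8,10}. Last=0: 11. Last nonzero: 5×10×P(10,0) = 50. Total = 61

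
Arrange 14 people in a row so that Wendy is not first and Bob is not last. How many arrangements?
By inclusion-exclusion: 14! - 2×(14-1)! + (14-2)! = 87178291200 - 12454041600 + 479001600 = 75203251200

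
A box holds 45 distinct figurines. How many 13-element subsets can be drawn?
C(45,13) = 45!/(13!×32!) = 73006209045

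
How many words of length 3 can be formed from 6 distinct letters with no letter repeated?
P(6,3) = 6!/(6-3)! = 120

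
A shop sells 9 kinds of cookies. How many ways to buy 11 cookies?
C(11+9-1, 9-1) = C(19, 8) = 75582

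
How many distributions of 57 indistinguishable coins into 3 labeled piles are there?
C(57+3-1, 3-1) = C(59, 2) = 1711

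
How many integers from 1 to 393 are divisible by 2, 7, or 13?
⌊393/2⌋+⌊393/7⌋+⌊393/13⌋ - ⌊393/14⌋-⌊393/26⌋-⌊393/91⌋ + ⌊393/182⌋ = 196+56+30 - 28-15-4 + 2 = 237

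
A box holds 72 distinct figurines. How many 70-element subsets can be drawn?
C(72,70) = 72!/(70!×2!) = 2556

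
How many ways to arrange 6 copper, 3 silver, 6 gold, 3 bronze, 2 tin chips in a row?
20! / (6! × 3! × 6! × 3! × 2!) = 65181916800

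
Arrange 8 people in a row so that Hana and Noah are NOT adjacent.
Total - adjacent = 8! - (8-1)!×2 = 40320 - 10080 = 30240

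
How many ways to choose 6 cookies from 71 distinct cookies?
C(71,6) = 71!/(6!×65!) = 143218999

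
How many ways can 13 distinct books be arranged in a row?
13! = 6227020800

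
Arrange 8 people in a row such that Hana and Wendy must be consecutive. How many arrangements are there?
Treat the 2 as one block: (8-2+1)! × 2! = 5040 × 2 = 10080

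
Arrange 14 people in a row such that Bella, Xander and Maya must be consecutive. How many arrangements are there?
Treat the 3 as one block: (14-3+1)! × 3! = 479001600 × 6 = 2874009600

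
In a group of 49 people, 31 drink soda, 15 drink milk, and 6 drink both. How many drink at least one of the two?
|A∪B| = |A| + |B| - |A∩B| = 31 + 15 - 6 = 40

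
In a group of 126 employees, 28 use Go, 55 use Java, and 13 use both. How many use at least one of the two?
|A∪B| = |A| + |B| - |A∩B| = 28 + 55 - 13 = 70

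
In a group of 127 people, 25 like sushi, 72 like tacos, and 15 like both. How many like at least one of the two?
|A∪B| = |A| + |B| - |A∩B| = 25 + 72 - 15 = 82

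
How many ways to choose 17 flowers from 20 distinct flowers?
C(20,17) = 20!/(17!×3!) = 1140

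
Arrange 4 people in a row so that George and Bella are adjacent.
Treat as block: (4-1)! × 2! = 6 × 2 = 12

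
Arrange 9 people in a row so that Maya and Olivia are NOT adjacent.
Total - adjacent = 9! - (9-1)!×2 = 362880 - 80640 = 282240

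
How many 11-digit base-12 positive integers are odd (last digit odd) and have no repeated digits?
Last∈{1,3,5,7,9,11}. Last=0: 0. Last nonzero: 6×10×P(10,9) = 217728000. Total = 217728000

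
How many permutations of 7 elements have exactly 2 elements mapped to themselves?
Choose the 2 fixed points C(7,2) = 21, derange the rest: !5 = Σ_{j=0}^{5} (-1)^j·5!/j! = 120 - 120 + 60 - 20 + 5 - 1 = 44. Product = 21 × 44 = 924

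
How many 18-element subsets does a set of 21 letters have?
C(21,18) = 21!/(18!×3!) = 1330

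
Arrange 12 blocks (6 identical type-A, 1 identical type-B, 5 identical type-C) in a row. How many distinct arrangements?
12! / (6! × 1! × 5!) = 5544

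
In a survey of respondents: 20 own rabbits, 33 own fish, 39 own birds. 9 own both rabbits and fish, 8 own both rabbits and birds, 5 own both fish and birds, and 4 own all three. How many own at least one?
|A∪B∪C| = 20+33+39-9-8-5+4 = 74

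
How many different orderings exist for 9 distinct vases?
9! = 362880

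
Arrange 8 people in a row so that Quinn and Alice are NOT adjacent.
Total - adjacent = 8! - (8-1)!×2 = 40320 - 10080 = 30240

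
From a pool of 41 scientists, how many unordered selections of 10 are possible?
C(41,10) = 41!/(10!×31!) = 1121099408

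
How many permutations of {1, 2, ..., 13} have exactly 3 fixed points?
Choose the 3 fixed points C(13,3) = 286, derange the rest: !10 = Σ_{j=0}^{10} (-1)^j·10!/j! = 3628800 - 3628800 + 1814400 - 604800 + 151200 - 30240 + 5040 - 720 + 90 - 10 + 1 = 1334961. Product = 286 × 1334961 = 381798846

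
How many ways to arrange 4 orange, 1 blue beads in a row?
5! / (4! × 1!) = 5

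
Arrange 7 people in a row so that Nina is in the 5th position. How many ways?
Fix one position: (7-1)! = 720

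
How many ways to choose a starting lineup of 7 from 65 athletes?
C(65,7) = 65!/(7!×58!) = 696190560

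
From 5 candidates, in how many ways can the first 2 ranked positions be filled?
P(5,2) = 5!/(5-2)! = 20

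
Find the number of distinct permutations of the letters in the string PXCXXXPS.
8! / (2! × 1! × 4! × 1!) = 840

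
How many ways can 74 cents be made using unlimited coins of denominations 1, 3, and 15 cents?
Coefficient of x^74 in 1/(1-x^1) · 1/(1-x^3) · 1/(1-x^15). Case on j = number of 15-cent coins (j = 0..4); remainder r = 74 - 15j is made from {1,3} in ⌊r/3⌋+1 ways. r = 74, 59, 44, 29, 14 → 25 + 20 + 15 + 10 + 5 = 75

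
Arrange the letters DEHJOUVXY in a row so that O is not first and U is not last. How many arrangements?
By inclusion-exclusion: 9! - 2×(9-1)! + (9-2)! = 362880 - 80640 + 5040 = 287280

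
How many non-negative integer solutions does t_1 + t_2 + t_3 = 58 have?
C(58+3-1, 3-1) = C(60, 2) = 1770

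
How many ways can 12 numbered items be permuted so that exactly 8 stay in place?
Choose the 8 fixed points C(12,8) = 495, derange the rest: !4 = Σ_{j=0}^{4} (-1)^j·4!/j! = 24 - 24 + 12 - 4 + 1 = 9. Product = 495 × 9 = 4455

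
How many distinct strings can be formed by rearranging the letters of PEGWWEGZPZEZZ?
13! / (3! × 2! × 4! × 2! × 2!) = 5405400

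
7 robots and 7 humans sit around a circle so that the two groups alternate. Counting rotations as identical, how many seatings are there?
Fix one of the robots: (7-1)! ways for the remaining robots, × 7! ways for the humans = 720 × 5040 = 3628800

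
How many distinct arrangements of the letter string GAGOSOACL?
9! / (2! × 2! × 1! × 1! × 1! × 2!) = 45360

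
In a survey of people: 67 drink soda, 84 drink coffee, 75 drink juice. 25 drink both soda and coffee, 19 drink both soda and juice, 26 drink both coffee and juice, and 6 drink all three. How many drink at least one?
|A∪B∪C| = 67+84+75-25-19-26+6 = 162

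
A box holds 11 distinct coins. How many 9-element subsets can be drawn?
C(11,9) = 11!/(9!×2!) = 55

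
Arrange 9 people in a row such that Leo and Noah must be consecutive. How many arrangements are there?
Treat the 2 as one block: (9-2+1)! × 2! = 40320 × 2 = 80640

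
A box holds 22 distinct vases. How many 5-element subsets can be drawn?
C(22,5) = 22!/(5!×17!) = 26334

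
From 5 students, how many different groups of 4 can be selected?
C(5,4) = 5!/(4!×1!) = 5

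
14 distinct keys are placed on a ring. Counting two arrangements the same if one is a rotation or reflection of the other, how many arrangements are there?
(14-1)!/2 = 6227020800/2 = 3113510400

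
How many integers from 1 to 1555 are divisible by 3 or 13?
⌊1555/3⌋ + ⌊1555/13⌋ - ⌊1555/39⌋ = 518 + 119 - 39 = 598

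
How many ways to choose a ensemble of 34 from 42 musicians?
C(42,34) = 42!/(34!×8!) = 118030185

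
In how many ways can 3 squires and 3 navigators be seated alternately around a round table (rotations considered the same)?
Fix one of the squires: (3-1)! ways for the remaining squires, × 3! ways for the navigators = 2 × 6 = 12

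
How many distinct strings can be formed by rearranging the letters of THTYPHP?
7! / (2! × 1! × 2! × 2!) = 630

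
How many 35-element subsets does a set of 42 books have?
C(42,35) = 42!/(35!×7!) = 26978328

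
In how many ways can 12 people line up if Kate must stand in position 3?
Fix one position: (12-1)! = 39916800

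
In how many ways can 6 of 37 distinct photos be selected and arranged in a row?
P(37,6) = 37!/(37-6)! = 1673844480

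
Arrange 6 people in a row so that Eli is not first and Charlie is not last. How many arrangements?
By inclusion-exclusion: 6! - 2×(6-1)! + (6-2)! = 720 - 240 + 24 = 504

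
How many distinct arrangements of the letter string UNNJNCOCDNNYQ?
13! / (1! × 2! × 1! × 5! × 1! × 1! × 1! × 1!) = 25945920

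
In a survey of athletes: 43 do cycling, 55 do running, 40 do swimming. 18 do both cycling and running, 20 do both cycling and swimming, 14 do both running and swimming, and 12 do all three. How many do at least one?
|A∪B∪C| = 43+55+40-18-20-14+12 = 98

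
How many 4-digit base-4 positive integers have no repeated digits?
First digit: 3 choices (nonzero). Then descending: 3 × 3 × 2 × 1 = 18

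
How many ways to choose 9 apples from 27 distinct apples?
C(27,9) = 27!/(9!×18!) = 4686825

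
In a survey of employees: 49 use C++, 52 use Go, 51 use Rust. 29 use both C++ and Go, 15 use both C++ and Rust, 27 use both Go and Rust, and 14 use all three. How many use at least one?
|A∪B∪C| = 49+52+51-29-15-27+14 = 95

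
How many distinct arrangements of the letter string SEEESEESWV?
10! / (1! × 3! × 5! × 1!) = 5040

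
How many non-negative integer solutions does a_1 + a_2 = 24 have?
C(24+2-1, 2-1) = C(25, 1) = 25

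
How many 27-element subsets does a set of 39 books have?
C(39,27) = 39!/(27!×12!) = 3910797436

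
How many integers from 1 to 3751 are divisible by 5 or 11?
⌊3751/5⌋ + ⌊3751/11⌋ - ⌊3751/55⌋ = 750 + 341 - 68 = 1023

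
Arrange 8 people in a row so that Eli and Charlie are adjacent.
Treat as block: (8-1)! × 2! = 5040 × 2 = 10080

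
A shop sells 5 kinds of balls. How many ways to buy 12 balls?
C(12+5-1, 5-1) = C(16, 4) = 1820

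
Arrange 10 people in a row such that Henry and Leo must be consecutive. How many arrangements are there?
Treat the 2 as one block: (10-2+1)! × 2! = 362880 × 2 = 725760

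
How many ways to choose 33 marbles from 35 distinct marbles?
C(35,33) = 35!/(33!×2!) = 595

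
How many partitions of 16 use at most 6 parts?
By conjugation, equals partitions of 16 into parts ≤ 6. Let r_j(i) = number of partitions of i into parts ≤ j, for i = 0..16. r_1(i) = 1 for all i; r_j(i) = r_{j-1}(i) + r_j(i-j). Rows j = 2..6: ≤2: 1 1 2 2 3 3 4 4 5 5 6 6 7 7 8 8 9; ≤3: 1 1 2 3 4 5 7 8 10 12 14 16 19 21 24 27 30; ≤4: 1 1 2 3 5 6 9 11 15 18 23 27 34 39 47 54 64; ≤5: 1 1 2 3 5 7 10 13 18 23 30 37 47 57 70 84 101; ≤6: 1 1 2 3 5 7 11 14 20 26 35 44 58 71 90 110 136. r_6(16) = 136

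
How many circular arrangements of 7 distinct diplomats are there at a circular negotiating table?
Circular: fix one position, arrange the rest. (7-1)! = 720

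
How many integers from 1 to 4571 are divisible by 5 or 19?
⌊4571/5⌋ + ⌊4571/19⌋ - ⌊4571/95⌋ = 914 + 240 - 48 = 1106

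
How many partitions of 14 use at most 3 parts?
By conjugation, equals partitions of 14 into parts ≤ 3. Let r_j(i) = number of partitions of i into parts ≤ j, for i = 0..14. r_1(i) = 1 for all i; r_j(i) = r_{j-1}(i) + r_j(i-j). Rows j = 2..3: ≤2: 1 1 2 2 3 3 4 4 5 5 6 6 7 7 8; ≤3: 1 1 2 3 4 5 7 8 10 12 14 16 19 21 24. r_3(14) = 24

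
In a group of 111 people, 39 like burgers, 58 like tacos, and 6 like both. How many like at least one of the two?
|A∪B| = |A| + |B| - |A∩B| = 39 + 58 - 6 = 91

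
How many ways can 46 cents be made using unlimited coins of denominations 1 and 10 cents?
Coefficient of x^46 in 1/(1-x^1) · 1/(1-x^10). Use j coins of 10 for j = 0..⌊46/10⌋ = 4, the rest in 1s: 4 + 1 = 5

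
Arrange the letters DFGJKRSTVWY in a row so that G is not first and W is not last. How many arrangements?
By inclusion-exclusion: 11! - 2×(11-1)! + (11-2)! = 39916800 - 7257600 + 362880 = 33022080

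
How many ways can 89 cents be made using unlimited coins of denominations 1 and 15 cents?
Coefficient of x^89 in 1/(1-x^1) · 1/(1-x^15). Use j coins of 15 for j = 0..⌊89/15⌋ = 5, the rest in 1s: 5 + 1 = 6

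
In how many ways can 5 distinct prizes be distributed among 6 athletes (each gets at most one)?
P(6,5) = 6!/(6-5)! = 720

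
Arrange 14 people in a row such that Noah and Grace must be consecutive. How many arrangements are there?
Treat the 2 as one block: (14-2+1)! × 2! = 6227020800 × 2 = 12454041600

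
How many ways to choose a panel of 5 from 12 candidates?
C(12,5) = 12!/(5!×7!) = 792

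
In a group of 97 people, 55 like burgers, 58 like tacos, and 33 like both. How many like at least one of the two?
|A∪B| = |A| + |B| - |A∩B| = 55 + 58 - 33 = 80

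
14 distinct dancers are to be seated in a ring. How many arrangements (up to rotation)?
Circular: fix one position, arrange the rest. (14-1)! = 6227020800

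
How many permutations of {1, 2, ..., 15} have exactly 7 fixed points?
Choose the 7 fixed points C(15,7) = 6435, derange the rest: !8 = Σ_{j=0}^{8} (-1)^j·8!/j! = 40320 - 40320 + 20160 - 6720 + 1680 - 336 + 56 - 8 + 1 = 14833. Product = 6435 × 14833 = 95450355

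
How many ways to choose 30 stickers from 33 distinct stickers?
C(33,30) = 33!/(30!×3!) = 5456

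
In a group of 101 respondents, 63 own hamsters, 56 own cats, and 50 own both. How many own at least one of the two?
|A∪B| = |A| + |B| - |A∩B| = 63 + 56 - 50 = 69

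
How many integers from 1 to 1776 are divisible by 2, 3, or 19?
⌊1776/2⌋+⌊1776/3⌋+⌊1776/19⌋ - ⌊1776/6⌋-⌊1776/38⌋-⌊1776/57⌋ + ⌊1776/114⌋ = 888+592+93 - 296-46-31 + 15 = 1215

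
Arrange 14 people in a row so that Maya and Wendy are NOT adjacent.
Total - adjacent = 14! - (14-1)!×2 = 87178291200 - 12454041600 = 74724249600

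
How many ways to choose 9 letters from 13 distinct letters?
C(13,9) = 13!/(9!×4!) = 715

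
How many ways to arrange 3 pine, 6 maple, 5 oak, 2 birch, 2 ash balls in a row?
18! / (3! × 6! × 5! × 2! × 2!) = 3087564480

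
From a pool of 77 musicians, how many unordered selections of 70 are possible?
C(77,70) = 77!/(70!×7!) = 2404808340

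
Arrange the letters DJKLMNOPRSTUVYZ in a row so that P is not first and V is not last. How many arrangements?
By inclusion-exclusion: 15! - 2×(15-1)! + (15-2)! = 1307674368000 - 174356582400 + 6227020800 = 1139544806400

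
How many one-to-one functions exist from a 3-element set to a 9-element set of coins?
P(9,3) = 9!/(9-3)! = 504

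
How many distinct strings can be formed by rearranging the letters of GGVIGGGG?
8! / (1! × 1! × 6!) = 56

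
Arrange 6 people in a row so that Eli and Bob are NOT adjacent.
Total - adjacent = 6! - (6-1)!×2 = 720 - 240 = 480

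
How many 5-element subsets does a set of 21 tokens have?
C(21,5) = 21!/(5!×16!) = 20349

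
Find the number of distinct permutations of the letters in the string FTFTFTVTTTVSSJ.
14! / (2! × 6! × 1! × 2! × 3!) = 5045040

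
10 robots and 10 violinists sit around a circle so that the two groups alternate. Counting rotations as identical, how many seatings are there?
Fix one of the robots: (10-1)! ways for the remaining robots, × 10! ways for the violinists = 362880 × 3628800 = 1316818944000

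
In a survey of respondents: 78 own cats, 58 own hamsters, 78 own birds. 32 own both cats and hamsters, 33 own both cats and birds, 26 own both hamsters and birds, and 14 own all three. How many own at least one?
|A∪B∪C| = 78+58+78-32-33-26+14 = 137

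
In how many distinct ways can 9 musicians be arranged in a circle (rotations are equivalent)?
Circular: fix one position, arrange the rest. (9-1)! = 40320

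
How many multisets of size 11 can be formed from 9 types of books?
C(11+9-1, 9-1) = C(19, 8) = 75582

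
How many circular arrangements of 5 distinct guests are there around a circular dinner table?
Circular: fix one position, arrange the rest. (5-1)! = 24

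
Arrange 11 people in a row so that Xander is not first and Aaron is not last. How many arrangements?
By inclusion-exclusion: 11! - 2×(11-1)! + (11-2)! = 39916800 - 7257600 + 362880 = 33022080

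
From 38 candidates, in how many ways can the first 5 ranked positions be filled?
P(38,5) = 38!/(38-5)! = 60233040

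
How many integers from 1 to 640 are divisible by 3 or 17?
⌊640/3⌋ + ⌊640/17⌋ - ⌊640/51⌋ = 213 + 37 - 12 = 238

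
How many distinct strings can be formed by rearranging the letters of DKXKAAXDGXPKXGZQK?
17! / (4! × 1! × 2! × 2! × 2! × 4! × 1! × 1!) = 77189112000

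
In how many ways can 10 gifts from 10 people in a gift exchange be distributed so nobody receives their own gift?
!10 = Σ_{j=0}^{10} (-1)^j·10!/j! = 3628800 - 3628800 + 1814400 - 604800 + 151200 - 30240 + 5040 - 720 + 90 - 10 + 1 = 1334961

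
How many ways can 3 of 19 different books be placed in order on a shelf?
P(19,3) = 19!/(19-3)! = 5814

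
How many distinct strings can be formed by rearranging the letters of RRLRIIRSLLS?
11! / (2! × 3! × 4! × 2!) = 69300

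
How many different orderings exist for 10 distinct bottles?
10! = 3628800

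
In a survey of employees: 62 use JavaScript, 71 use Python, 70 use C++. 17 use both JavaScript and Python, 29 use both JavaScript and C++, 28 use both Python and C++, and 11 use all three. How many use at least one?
|A∪B∪C| = 62+71+70-17-29-28+11 = 140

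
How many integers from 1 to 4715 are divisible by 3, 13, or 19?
⌊4715/3⌋+⌊4715/13⌋+⌊4715/19⌋ - ⌊4715/39⌋-⌊4715/57⌋-⌊4715/247⌋ + ⌊4715/741⌋ = 1571+362+248 - 120-82-19 + 6 = 1966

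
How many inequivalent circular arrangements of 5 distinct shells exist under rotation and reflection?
(5-1)!/2 = 24/2 = 12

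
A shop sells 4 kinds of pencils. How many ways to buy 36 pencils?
C(36+4-1, 4-1) = C(39, 3) = 9139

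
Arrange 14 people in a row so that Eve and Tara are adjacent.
Treat as block: (14-1)! × 2! = 6227020800 × 2 = 12454041600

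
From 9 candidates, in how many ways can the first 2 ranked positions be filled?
P(9,2) = 9!/(9-2)! = 72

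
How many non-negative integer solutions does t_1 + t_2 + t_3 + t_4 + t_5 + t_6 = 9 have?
C(9+6-1, 6-1) = C(14, 5) = 2002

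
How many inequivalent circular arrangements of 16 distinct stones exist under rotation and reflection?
(16-1)!/2 = 1307674368000/2 = 653837184000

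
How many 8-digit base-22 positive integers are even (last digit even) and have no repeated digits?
Last∈{0,2,4,6,8,10,12,14,16,18,20}. Last=0: 586051200. Last nonzero: 10×20×P(20,6) = 5581440000. Total = 6167491200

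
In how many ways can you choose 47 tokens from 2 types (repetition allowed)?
C(47+2-1, 2-1) = C(48, 1) = 48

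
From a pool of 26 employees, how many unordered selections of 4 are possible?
C(26,4) = 26!/(4!×22!) = 14950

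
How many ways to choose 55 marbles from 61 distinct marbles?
C(61,55) = 61!/(55!×6!) = 55525372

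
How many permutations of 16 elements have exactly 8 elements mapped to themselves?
Choose the 8 fixed points C(16,8) = 12870, derange the rest: !8 = Σ_{j=0}^{8} (-1)^j·8!/j! = 40320 - 40320 + 20160 - 6720 + 1680 - 336 + 56 - 8 + 1 = 14833. Product = 12870 × 14833 = 190900710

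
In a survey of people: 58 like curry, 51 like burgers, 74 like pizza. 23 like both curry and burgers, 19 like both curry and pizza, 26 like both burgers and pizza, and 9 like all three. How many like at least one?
|A∪B∪C| = 58+51+74-23-19-26+9 = 124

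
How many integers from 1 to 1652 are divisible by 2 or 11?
⌊1652/2⌋ + ⌊1652/11⌋ - ⌊1652/22⌋ = 826 + 150 - 75 = 901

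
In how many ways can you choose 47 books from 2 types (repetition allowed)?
C(47+2-1, 2-1) = C(48, 1) = 48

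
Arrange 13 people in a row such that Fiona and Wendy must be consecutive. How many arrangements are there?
Treat the 2 as one block: (13-2+1)! × 2! = 479001600 × 2 = 958003200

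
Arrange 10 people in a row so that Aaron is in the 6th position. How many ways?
Fix one position: (10-1)! = 362880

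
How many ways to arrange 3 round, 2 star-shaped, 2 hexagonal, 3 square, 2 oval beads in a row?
12! / (3! × 2! × 2! × 3! × 2!) = 1663200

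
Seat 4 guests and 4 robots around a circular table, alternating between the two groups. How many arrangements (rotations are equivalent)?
Fix one of the guests: (4-1)! ways for the remaining guests, × 4! ways for the robots = 6 × 24 = 144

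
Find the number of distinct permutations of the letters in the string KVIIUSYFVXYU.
12! / (2! × 1! × 1! × 1! × 1! × 2! × 2! × 2!) = 29937600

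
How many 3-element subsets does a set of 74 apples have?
C(74,3) = 74!/(3!×71!) = 64824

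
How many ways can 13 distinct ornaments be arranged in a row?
13! = 6227020800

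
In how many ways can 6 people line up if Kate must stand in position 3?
Fix one position: (6-1)! = 120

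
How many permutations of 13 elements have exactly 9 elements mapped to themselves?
Choose the 9 fixed points C(13,9) = 715, derange the rest: !4 = Σ_{j=0}^{4} (-1)^j·4!/j! = 24 - 24 + 12 - 4 + 1 = 9. Product = 715 × 9 = 6435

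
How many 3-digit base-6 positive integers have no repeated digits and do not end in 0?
Last digit: 5 nonzero choices. First digit: 4 (nonzero, ≠last). Middle 1: P(4,1) = 4. Total = 80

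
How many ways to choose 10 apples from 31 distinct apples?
C(31,10) = 31!/(10!×21!) = 44352165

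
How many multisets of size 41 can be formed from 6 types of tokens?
C(41+6-1, 6-1) = C(46, 5) = 1370754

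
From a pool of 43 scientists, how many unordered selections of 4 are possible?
C(43,4) = 43!/(4!×39!) = 123410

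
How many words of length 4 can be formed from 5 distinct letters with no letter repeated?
P(5,4) = 5!/(5-4)! = 120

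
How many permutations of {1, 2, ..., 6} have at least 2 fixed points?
Exactly j fixed points: C(6,j)·!(6-j); sum over j ≥ 2 (derangement numbers via !m = (m-1)·(!(m-1) + !(m-2)): !0..!4 = 1, 0, 1, 2, 9). Σ_{j=2}^{6} C(6,j)·!(6-j) = C(6,2)·!4 + C(6,3)·!3 + C(6,4)·!2 + C(6,5)·!1 + C(6,6)·!0 = 15·9 + 20·2 + 15·1 + 6·0 + 1·1 = 191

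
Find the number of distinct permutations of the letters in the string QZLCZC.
6! / (2! × 1! × 1! × 2!) = 180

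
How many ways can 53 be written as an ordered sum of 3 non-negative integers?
C(53+3-1, 3-1) = C(55, 2) = 1485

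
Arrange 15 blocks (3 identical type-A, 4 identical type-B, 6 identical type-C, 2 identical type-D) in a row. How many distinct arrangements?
15! / (3! × 4! × 6! × 2!) = 6306300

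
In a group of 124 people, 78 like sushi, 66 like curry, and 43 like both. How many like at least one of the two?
|A∪B| = |A| + |B| - |A∩B| = 78 + 66 - 43 = 101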